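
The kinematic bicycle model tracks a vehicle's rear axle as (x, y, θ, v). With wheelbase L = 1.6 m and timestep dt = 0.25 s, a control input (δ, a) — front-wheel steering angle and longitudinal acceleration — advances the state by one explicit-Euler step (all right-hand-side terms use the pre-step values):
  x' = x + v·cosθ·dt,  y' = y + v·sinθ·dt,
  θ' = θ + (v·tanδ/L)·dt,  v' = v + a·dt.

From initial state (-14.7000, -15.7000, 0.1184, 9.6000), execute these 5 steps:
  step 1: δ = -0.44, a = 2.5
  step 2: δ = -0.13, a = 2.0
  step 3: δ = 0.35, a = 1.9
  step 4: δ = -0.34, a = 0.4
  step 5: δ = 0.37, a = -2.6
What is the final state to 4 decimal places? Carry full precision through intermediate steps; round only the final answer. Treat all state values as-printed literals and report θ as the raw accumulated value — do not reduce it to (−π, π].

(-3.6027, -21.3003, -0.1192, 10.6500)

after step 1 (δ=-0.44, a=2.5): (-12.316803, -15.416503, -0.587771, 10.225000)
after step 2 (δ=-0.13, a=2.0): (-10.189545, -16.833963, -0.796644, 10.725000)
after step 3 (δ=0.35, a=1.9): (-8.315056, -18.751094, -0.184936, 11.200000)
after step 4 (δ=-0.34, a=0.4): (-5.562802, -19.265969, -0.803976, 11.300000)
after step 5 (δ=0.37, a=-2.6): (-3.602678, -21.300308, -0.119155, 10.650000)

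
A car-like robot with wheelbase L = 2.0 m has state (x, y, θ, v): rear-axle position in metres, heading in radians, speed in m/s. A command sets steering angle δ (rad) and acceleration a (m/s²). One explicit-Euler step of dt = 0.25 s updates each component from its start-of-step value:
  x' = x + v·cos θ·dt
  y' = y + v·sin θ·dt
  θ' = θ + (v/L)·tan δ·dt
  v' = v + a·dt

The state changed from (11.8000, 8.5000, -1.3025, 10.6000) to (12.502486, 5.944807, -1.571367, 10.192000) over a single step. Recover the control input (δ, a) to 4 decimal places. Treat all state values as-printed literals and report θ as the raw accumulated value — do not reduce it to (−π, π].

a = (v'−v)/dt = (-0.408000)/0.25 = -1.6320
Δθ = θ'−θ = -0.268867;  (v·dt/L) = 10.6000·0.25/2.0 = 1.325000
tan δ = Δθ·L/(v·dt) = -0.202918  →  δ = -0.2002

δ = -0.2002, a = -1.6320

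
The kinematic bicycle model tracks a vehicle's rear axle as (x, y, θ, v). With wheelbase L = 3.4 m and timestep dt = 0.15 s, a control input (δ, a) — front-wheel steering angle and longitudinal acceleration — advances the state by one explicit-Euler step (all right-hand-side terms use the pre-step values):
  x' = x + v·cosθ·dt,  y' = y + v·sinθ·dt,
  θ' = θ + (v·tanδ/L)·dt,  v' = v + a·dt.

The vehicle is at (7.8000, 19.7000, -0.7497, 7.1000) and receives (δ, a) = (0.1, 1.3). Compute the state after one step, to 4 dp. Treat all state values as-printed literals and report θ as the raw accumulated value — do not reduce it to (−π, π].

(8.5795, 18.9743, -0.7183, 7.2950)

x' = 7.8000 + 7.1000·cos(-0.7497)·0.15 = 8.5795
y' = 19.7000 + 7.1000·sin(-0.7497)·0.15 = 18.9743
θ' = -0.7497 + (7.1000/3.4)·tan(0.1)·0.15 = -0.7183
v' = 7.1000 + 1.3000·0.15 = 7.2950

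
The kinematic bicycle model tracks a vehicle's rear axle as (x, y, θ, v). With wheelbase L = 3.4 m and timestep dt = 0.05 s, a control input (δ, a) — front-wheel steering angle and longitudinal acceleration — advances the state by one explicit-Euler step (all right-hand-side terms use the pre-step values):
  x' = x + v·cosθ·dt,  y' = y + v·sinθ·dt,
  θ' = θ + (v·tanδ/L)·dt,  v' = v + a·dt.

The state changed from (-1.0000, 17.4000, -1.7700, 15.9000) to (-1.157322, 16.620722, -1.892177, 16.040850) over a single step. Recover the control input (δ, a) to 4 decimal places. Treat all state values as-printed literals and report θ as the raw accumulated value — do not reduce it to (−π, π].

δ = -0.4815, a = 2.8170

a = (v'−v)/dt = (0.140850)/0.05 = 2.8170
Δθ = θ'−θ = -0.122177;  (v·dt/L) = 15.9000·0.05/3.4 = 0.233824
tan δ = Δθ·L/(v·dt) = -0.522518  →  δ = -0.4815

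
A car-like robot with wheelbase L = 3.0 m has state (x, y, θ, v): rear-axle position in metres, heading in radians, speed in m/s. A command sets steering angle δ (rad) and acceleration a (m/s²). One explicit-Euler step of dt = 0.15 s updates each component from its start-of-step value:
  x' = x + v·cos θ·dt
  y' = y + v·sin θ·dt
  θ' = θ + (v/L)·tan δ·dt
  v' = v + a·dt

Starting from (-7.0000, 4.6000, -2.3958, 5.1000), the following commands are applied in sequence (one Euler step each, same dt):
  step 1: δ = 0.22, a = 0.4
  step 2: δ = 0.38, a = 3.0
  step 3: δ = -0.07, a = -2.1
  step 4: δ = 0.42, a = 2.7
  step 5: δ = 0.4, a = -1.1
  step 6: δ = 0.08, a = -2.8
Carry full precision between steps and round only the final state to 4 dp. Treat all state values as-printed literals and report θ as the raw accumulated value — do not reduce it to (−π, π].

after step 1 (δ=0.22, a=0.4): (-7.561931, 4.080906, -2.338777, 5.160000)
after step 2 (δ=0.38, a=3.0): (-8.099616, 3.524156, -2.235729, 5.610000)
after step 3 (δ=-0.07, a=-2.1): (-8.618827, 2.861931, -2.255396, 5.295000)
after step 4 (δ=0.42, a=2.7): (-9.121081, 2.246647, -2.137166, 5.700000)
after step 5 (δ=0.4, a=-1.1): (-9.579850, 1.525151, -2.016670, 5.535000)
after step 6 (δ=0.08, a=-2.8): (-9.937892, 0.776071, -1.994482, 5.115000)

(-9.9379, 0.7761, -1.9945, 5.1150)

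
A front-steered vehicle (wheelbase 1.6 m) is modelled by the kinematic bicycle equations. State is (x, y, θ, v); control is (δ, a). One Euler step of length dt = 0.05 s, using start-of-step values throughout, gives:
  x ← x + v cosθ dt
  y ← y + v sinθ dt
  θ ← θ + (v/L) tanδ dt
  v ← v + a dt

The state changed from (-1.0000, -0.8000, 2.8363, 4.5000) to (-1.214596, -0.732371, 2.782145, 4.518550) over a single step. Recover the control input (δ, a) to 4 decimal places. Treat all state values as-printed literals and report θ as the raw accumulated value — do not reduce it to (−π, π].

a = (v'−v)/dt = (0.018550)/0.05 = 0.3710
Δθ = θ'−θ = -0.054155;  (v·dt/L) = 4.5000·0.05/1.6 = 0.140625
tan δ = Δθ·L/(v·dt) = -0.385102  →  δ = -0.3676

δ = -0.3676, a = 0.3710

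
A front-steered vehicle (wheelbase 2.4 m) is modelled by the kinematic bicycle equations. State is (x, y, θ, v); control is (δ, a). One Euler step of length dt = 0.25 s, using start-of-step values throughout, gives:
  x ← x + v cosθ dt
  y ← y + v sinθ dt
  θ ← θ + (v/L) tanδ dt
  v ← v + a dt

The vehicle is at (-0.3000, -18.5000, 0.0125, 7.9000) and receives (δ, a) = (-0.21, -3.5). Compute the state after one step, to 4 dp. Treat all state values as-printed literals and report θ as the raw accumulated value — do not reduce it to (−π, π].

(1.6748, -18.4753, -0.1629, 7.0250)

x' = -0.3000 + 7.9000·cos(0.0125)·0.25 = 1.6748
y' = -18.5000 + 7.9000·sin(0.0125)·0.25 = -18.4753
θ' = 0.0125 + (7.9000/2.4)·tan(-0.21)·0.25 = -0.1629
v' = 7.9000 − 3.5000·0.25 = 7.0250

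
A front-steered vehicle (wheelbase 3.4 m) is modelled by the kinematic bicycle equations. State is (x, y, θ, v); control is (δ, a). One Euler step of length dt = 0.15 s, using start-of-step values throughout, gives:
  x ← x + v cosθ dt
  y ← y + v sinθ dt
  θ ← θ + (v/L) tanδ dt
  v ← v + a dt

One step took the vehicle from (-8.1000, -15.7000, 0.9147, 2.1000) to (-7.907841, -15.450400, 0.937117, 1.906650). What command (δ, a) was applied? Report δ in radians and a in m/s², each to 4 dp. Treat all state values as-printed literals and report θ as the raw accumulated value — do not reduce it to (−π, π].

δ = 0.2374, a = -1.2890

a = (v'−v)/dt = (-0.193350)/0.15 = -1.2890
Δθ = θ'−θ = 0.022417;  (v·dt/L) = 2.1000·0.15/3.4 = 0.092647
tan δ = Δθ·L/(v·dt) = 0.241961  →  δ = 0.2374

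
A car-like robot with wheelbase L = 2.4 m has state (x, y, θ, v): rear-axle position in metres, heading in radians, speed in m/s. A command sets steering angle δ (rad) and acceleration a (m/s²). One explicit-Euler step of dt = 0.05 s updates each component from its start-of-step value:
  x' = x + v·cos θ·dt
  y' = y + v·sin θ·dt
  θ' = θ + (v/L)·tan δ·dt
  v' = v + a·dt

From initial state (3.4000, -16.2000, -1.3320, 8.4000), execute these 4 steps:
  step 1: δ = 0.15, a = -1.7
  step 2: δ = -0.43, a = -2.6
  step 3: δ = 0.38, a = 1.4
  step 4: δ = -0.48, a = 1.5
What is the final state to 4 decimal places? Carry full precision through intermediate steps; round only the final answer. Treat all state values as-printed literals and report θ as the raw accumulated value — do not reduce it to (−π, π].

after step 1 (δ=0.15, a=-1.7): (3.499344, -16.608082, -1.305551, 8.315000)
after step 2 (δ=-0.43, a=-2.6): (3.608331, -17.009292, -1.384998, 8.185000)
after step 3 (δ=0.38, a=1.4): (3.683932, -17.411499, -1.316890, 8.255000)
after step 4 (δ=-0.48, a=1.5): (3.787610, -17.811015, -1.406424, 8.330000)

(3.7876, -17.8110, -1.4064, 8.3300)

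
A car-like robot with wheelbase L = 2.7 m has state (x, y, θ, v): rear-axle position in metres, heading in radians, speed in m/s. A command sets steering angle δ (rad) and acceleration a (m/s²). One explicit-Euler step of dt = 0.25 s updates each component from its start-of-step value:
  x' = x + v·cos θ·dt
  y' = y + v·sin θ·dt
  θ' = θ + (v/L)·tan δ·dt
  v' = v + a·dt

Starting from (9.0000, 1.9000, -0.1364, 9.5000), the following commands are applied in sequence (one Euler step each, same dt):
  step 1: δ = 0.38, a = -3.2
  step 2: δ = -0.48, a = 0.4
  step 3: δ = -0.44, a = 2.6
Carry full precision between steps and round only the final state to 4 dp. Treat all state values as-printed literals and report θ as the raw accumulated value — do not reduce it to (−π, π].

(15.6321, 1.5943, -0.5880, 9.4500)

after step 1 (δ=0.38, a=-3.2): (11.352941, 1.577054, 0.214935, 8.700000)
after step 2 (δ=-0.48, a=0.4): (13.477895, 2.040947, -0.204446, 8.800000)
after step 3 (δ=-0.44, a=2.6): (15.632077, 1.594293, -0.588045, 9.450000)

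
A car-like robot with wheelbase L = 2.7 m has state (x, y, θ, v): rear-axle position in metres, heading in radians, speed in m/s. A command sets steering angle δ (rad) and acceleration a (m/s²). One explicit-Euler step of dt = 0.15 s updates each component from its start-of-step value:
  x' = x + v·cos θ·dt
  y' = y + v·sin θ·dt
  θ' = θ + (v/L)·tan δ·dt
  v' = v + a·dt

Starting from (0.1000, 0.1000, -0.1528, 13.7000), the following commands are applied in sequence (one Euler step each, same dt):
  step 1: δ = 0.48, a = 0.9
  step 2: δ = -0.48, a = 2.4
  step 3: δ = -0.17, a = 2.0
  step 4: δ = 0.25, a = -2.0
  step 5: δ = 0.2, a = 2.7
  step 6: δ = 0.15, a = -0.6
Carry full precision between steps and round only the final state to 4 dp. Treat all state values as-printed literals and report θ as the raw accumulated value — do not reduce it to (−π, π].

after step 1 (δ=0.48, a=0.9): (2.131057, -0.212784, 0.243443, 13.835000)
after step 2 (δ=-0.48, a=2.4): (4.145116, 0.287446, -0.156705, 14.195000)
after step 3 (δ=-0.17, a=2.0): (6.248276, -0.044854, -0.292075, 14.495000)
after step 4 (δ=0.25, a=-2.0): (8.330443, -0.670907, -0.086454, 14.195000)
after step 5 (δ=0.2, a=2.7): (10.451741, -0.854760, 0.073406, 14.600000)
after step 6 (δ=0.15, a=-0.6): (12.635843, -0.694146, 0.195993, 14.510000)

(12.6358, -0.6941, 0.1960, 14.5100)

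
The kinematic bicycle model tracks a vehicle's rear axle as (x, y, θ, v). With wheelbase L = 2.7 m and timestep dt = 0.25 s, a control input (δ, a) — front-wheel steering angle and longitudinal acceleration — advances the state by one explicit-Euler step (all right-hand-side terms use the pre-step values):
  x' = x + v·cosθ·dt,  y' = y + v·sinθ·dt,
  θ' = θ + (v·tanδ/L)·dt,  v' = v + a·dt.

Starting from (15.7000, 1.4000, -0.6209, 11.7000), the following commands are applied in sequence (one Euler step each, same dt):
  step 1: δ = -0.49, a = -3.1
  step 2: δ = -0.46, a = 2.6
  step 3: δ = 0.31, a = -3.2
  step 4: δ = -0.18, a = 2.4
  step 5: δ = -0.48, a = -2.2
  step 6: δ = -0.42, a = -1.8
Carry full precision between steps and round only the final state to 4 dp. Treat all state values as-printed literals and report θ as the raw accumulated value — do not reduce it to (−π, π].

after step 1 (δ=-0.49, a=-3.1): (18.079064, -0.301670, -1.198737, 10.925000)
after step 2 (δ=-0.46, a=2.6): (19.071968, -2.846050, -1.699920, 11.575000)
after step 3 (δ=0.31, a=-3.2): (18.699352, -5.715709, -1.356606, 10.775000)
after step 4 (δ=-0.18, a=2.4): (19.271925, -8.347904, -1.538155, 11.375000)
after step 5 (δ=-0.48, a=-2.2): (19.364734, -11.190139, -2.086483, 10.825000)
after step 6 (δ=-0.42, a=-1.8): (18.030194, -13.544453, -2.534089, 10.375000)

(18.0302, -13.5445, -2.5341, 10.3750)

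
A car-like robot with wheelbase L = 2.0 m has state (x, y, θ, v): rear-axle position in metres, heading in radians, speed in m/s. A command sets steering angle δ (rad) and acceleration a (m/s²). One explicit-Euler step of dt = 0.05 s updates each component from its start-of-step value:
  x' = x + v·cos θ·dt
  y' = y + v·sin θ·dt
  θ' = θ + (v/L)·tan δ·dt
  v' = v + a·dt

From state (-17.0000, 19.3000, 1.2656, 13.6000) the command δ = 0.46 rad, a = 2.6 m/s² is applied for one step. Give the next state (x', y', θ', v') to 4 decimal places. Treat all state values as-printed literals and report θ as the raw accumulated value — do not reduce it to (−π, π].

x' = -17.0000 + 13.6000·cos(1.2656)·0.05 = -16.7957
y' = 19.3000 + 13.6000·sin(1.2656)·0.05 = 19.9486
θ' = 1.2656 + (13.6000/2.0)·tan(0.46)·0.05 = 1.4341
v' = 13.6000 + 2.6000·0.05 = 13.7300

(-16.7957, 19.9486, 1.4341, 13.7300)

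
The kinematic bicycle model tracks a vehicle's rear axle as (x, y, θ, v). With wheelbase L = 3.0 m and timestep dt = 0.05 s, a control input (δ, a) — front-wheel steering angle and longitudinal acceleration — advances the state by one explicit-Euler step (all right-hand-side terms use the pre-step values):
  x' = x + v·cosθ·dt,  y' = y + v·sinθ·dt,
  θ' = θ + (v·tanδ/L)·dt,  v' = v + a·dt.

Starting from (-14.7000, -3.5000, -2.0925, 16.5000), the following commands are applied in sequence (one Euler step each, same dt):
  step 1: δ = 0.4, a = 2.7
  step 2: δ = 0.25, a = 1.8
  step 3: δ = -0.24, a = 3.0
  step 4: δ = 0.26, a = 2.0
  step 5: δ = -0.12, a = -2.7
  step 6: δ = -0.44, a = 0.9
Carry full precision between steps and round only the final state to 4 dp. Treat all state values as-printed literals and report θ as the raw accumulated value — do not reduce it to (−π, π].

(-16.6164, -8.1365, -2.0651, 16.8850)

after step 1 (δ=0.4, a=2.7): (-15.111145, -4.215251, -1.976232, 16.635000)
after step 2 (δ=0.25, a=1.8): (-15.439203, -4.979572, -1.905438, 16.725000)
after step 3 (δ=-0.24, a=3.0): (-15.713854, -5.769434, -1.973653, 16.875000)
after step 4 (δ=0.26, a=2.0): (-16.044644, -6.545637, -1.898835, 16.975000)
after step 5 (δ=-0.12, a=-2.7): (-16.318100, -7.349128, -1.932948, 16.840000)
after step 6 (δ=-0.44, a=0.9): (-16.616410, -8.136513, -2.065081, 16.885000)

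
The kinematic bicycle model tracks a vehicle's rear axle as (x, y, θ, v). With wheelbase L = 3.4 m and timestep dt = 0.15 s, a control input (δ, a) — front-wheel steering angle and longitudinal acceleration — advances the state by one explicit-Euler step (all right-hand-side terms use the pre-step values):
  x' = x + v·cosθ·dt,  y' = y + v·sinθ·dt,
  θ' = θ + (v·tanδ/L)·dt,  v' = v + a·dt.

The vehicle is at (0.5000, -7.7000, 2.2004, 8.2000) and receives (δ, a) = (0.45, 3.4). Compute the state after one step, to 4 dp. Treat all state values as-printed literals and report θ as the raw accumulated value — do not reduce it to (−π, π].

(-0.2243, -6.7058, 2.3752, 8.7100)

x' = 0.5000 + 8.2000·cos(2.2004)·0.15 = -0.2243
y' = -7.7000 + 8.2000·sin(2.2004)·0.15 = -6.7058
θ' = 2.2004 + (8.2000/3.4)·tan(0.45)·0.15 = 2.3752
v' = 8.2000 + 3.4000·0.15 = 8.7100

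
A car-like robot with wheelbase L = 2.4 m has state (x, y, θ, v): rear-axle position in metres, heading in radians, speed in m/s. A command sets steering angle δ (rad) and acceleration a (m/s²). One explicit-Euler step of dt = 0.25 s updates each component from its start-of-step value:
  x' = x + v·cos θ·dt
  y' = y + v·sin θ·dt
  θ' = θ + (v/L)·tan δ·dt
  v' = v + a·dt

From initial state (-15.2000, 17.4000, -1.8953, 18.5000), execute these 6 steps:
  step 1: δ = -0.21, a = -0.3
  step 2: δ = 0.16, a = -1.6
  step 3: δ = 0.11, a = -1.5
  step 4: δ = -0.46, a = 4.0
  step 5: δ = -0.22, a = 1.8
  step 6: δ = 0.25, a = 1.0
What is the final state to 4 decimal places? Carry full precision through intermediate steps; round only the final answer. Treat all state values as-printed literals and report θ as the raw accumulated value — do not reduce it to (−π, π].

(-31.5692, -0.8405, -2.6262, 19.3500)

after step 1 (δ=-0.21, a=-0.3): (-16.674628, 13.016383, -2.306043, 18.425000)
after step 2 (δ=0.16, a=-1.6): (-19.764363, 9.600088, -1.996312, 18.025000)
after step 3 (δ=0.11, a=-1.5): (-21.624502, 5.495679, -1.788939, 17.650000)
after step 4 (δ=-0.46, a=4.0): (-22.579440, 1.187750, -2.699842, 18.650000)
after step 5 (δ=-0.22, a=1.8): (-26.794362, -0.805574, -3.134269, 19.100000)
after step 6 (δ=0.25, a=1.0): (-31.569233, -0.840543, -2.626245, 19.350000)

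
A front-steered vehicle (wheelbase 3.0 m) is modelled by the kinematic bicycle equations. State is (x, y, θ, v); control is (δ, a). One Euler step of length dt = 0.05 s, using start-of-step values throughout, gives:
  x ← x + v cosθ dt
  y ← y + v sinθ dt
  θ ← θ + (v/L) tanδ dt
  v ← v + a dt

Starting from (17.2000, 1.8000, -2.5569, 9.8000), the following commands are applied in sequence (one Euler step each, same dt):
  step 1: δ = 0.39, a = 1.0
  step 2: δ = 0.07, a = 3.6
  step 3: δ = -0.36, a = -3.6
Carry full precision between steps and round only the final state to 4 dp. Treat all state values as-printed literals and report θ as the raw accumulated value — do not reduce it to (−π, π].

(16.0047, 0.9220, -2.5412, 9.8500)

after step 1 (δ=0.39, a=1.0): (16.791398, 1.529548, -2.489761, 9.850000)
after step 2 (δ=0.07, a=3.6): (16.399873, 1.230776, -2.478251, 10.030000)
after step 3 (δ=-0.36, a=-3.6): (16.004722, 0.921975, -2.541173, 9.850000)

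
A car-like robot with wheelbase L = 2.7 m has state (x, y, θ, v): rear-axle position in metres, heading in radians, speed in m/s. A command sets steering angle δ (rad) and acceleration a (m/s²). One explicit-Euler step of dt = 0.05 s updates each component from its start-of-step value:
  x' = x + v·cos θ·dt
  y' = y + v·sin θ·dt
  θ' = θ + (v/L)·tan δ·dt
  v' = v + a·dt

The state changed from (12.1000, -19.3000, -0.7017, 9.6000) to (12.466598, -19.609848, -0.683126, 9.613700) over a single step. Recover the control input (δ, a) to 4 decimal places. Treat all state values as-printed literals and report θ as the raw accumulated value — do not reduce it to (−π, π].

a = (v'−v)/dt = (0.013700)/0.05 = 0.2740
Δθ = θ'−θ = 0.018574;  (v·dt/L) = 9.6000·0.05/2.7 = 0.177778
tan δ = Δθ·L/(v·dt) = 0.104479  →  δ = 0.1041

δ = 0.1041, a = 0.2740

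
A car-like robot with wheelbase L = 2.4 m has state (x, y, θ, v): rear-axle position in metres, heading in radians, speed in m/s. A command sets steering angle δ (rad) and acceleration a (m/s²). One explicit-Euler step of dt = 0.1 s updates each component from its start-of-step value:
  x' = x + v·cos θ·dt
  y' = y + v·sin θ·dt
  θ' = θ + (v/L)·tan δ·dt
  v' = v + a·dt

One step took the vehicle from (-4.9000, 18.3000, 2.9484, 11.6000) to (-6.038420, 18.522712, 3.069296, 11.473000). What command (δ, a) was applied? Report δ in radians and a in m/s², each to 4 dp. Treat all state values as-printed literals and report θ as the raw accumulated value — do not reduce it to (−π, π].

a = (v'−v)/dt = (-0.127000)/0.1 = -1.2700
Δθ = θ'−θ = 0.120896;  (v·dt/L) = 11.6000·0.1/2.4 = 0.483333
tan δ = Δθ·L/(v·dt) = 0.250130  →  δ = 0.2451

δ = 0.2451, a = -1.2700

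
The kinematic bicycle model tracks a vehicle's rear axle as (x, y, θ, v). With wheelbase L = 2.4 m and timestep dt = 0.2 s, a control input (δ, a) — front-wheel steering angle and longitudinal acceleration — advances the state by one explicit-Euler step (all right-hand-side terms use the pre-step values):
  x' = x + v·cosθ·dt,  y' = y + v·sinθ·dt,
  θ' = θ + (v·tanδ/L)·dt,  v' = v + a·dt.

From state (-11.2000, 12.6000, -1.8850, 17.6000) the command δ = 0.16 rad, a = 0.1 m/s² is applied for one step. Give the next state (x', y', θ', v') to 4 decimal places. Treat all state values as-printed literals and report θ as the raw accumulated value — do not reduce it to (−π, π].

x' = -11.2000 + 17.6000·cos(-1.8850)·0.2 = -12.2879
y' = 12.6000 + 17.6000·sin(-1.8850)·0.2 = 9.2523
θ' = -1.8850 + (17.6000/2.4)·tan(0.16)·0.2 = -1.6483
v' = 17.6000 + 0.1000·0.2 = 17.6200

(-12.2879, 9.2523, -1.6483, 17.6200)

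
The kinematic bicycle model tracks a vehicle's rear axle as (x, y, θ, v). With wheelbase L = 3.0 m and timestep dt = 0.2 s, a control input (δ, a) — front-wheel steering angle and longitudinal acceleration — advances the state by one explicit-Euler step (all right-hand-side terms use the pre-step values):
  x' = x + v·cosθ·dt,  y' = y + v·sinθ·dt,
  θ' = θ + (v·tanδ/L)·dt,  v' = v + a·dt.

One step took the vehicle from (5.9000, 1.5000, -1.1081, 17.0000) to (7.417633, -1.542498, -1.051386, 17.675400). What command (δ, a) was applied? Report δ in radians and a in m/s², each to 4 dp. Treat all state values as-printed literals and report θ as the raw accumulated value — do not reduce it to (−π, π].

a = (v'−v)/dt = (0.675400)/0.2 = 3.3770
Δθ = θ'−θ = 0.056714;  (v·dt/L) = 17.0000·0.2/3.0 = 1.133333
tan δ = Δθ·L/(v·dt) = 0.050042  →  δ = 0.0500

δ = 0.0500, a = 3.3770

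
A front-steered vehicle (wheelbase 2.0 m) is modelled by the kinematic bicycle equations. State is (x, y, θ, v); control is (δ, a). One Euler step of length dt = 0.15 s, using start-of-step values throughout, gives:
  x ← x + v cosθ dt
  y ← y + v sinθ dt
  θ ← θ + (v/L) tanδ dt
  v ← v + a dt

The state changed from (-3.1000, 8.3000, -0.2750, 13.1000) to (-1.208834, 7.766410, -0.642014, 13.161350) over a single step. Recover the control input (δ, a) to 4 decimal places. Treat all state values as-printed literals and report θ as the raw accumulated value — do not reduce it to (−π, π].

a = (v'−v)/dt = (0.061350)/0.15 = 0.4090
Δθ = θ'−θ = -0.367014;  (v·dt/L) = 13.1000·0.15/2.0 = 0.982500
tan δ = Δθ·L/(v·dt) = -0.373551  →  δ = -0.3575

δ = -0.3575, a = 0.4090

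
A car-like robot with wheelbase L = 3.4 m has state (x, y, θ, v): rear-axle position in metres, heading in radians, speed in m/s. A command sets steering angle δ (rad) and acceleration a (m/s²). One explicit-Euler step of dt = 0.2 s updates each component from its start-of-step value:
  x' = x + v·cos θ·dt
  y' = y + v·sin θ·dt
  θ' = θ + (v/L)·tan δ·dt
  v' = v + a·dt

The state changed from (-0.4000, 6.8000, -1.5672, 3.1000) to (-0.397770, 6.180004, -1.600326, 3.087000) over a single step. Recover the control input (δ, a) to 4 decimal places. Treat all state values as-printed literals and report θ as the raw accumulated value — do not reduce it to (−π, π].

δ = -0.1797, a = -0.0650

a = (v'−v)/dt = (-0.013000)/0.2 = -0.0650
Δθ = θ'−θ = -0.033126;  (v·dt/L) = 3.1000·0.2/3.4 = 0.182353
tan δ = Δθ·L/(v·dt) = -0.181659  →  δ = -0.1797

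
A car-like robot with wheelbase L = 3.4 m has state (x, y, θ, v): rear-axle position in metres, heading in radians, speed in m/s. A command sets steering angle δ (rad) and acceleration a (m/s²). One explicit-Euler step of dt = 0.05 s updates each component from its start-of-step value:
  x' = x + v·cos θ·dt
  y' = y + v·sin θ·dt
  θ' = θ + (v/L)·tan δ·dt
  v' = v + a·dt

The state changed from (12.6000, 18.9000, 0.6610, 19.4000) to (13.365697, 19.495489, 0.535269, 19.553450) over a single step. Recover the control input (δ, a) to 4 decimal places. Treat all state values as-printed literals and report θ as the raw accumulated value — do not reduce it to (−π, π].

a = (v'−v)/dt = (0.153450)/0.05 = 3.0690
Δθ = θ'−θ = -0.125731;  (v·dt/L) = 19.4000·0.05/3.4 = 0.285294
tan δ = Δθ·L/(v·dt) = -0.440707  →  δ = -0.4151

δ = -0.4151, a = 3.0690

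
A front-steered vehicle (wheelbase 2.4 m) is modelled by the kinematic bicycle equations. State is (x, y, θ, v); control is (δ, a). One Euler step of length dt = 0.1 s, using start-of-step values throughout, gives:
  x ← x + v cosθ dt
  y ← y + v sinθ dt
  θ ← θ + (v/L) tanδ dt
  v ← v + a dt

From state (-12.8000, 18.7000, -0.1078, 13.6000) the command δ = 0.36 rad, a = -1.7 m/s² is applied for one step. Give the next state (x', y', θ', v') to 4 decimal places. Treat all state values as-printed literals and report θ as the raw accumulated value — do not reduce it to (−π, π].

x' = -12.8000 + 13.6000·cos(-0.1078)·0.1 = -11.4479
y' = 18.7000 + 13.6000·sin(-0.1078)·0.1 = 18.5537
θ' = -0.1078 + (13.6000/2.4)·tan(0.36)·0.1 = 0.1055
v' = 13.6000 − 1.7000·0.1 = 13.4300

(-11.4479, 18.5537, 0.1055, 13.4300)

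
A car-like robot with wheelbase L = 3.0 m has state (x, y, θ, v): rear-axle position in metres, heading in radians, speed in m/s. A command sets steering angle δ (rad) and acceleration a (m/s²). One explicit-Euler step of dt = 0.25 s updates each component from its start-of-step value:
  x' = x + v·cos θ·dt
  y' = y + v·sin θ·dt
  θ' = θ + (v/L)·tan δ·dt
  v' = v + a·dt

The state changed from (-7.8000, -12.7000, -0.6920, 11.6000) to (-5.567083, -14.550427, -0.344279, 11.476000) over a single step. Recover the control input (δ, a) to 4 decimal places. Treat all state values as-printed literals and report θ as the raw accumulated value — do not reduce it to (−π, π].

a = (v'−v)/dt = (-0.124000)/0.25 = -0.4960
Δθ = θ'−θ = 0.347721;  (v·dt/L) = 11.6000·0.25/3.0 = 0.966667
tan δ = Δθ·L/(v·dt) = 0.359711  →  δ = 0.3453

δ = 0.3453, a = -0.4960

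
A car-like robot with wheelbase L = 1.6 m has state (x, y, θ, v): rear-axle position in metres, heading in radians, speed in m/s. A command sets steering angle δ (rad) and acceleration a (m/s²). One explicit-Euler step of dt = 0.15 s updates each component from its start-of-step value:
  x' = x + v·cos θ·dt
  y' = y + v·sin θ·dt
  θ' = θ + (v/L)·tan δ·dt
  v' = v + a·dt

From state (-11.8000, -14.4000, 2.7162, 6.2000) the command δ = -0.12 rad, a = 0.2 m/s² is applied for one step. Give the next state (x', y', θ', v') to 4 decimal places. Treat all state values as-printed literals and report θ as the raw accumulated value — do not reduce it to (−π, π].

x' = -11.8000 + 6.2000·cos(2.7162)·0.15 = -12.6471
y' = -14.4000 + 6.2000·sin(2.7162)·0.15 = -14.0162
θ' = 2.7162 + (6.2000/1.6)·tan(-0.12)·0.15 = 2.6461
v' = 6.2000 + 0.2000·0.15 = 6.2300

(-12.6471, -14.0162, 2.6461, 6.2300)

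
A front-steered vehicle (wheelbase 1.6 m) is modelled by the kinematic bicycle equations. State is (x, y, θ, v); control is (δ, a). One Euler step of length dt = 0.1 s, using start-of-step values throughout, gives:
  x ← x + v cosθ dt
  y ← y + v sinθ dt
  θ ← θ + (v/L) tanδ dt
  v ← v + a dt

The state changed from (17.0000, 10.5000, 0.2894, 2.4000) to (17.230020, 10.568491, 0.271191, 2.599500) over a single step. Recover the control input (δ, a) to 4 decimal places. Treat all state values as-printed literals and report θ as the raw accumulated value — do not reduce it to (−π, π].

δ = -0.1208, a = 1.9950

a = (v'−v)/dt = (0.199500)/0.1 = 1.9950
Δθ = θ'−θ = -0.018209;  (v·dt/L) = 2.4000·0.1/1.6 = 0.150000
tan δ = Δθ·L/(v·dt) = -0.121393  →  δ = -0.1208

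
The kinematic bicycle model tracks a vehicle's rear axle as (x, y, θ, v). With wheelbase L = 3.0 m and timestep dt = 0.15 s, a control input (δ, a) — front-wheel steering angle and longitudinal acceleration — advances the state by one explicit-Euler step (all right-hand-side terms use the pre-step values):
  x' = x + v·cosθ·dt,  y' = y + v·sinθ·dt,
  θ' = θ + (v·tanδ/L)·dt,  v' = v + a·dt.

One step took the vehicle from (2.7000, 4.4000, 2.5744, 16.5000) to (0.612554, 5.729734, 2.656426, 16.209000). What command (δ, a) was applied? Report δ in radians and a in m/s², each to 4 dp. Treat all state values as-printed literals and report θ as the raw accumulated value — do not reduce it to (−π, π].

δ = 0.0991, a = -1.9400

a = (v'−v)/dt = (-0.291000)/0.15 = -1.9400
Δθ = θ'−θ = 0.082026;  (v·dt/L) = 16.5000·0.15/3.0 = 0.825000
tan δ = Δθ·L/(v·dt) = 0.099425  →  δ = 0.0991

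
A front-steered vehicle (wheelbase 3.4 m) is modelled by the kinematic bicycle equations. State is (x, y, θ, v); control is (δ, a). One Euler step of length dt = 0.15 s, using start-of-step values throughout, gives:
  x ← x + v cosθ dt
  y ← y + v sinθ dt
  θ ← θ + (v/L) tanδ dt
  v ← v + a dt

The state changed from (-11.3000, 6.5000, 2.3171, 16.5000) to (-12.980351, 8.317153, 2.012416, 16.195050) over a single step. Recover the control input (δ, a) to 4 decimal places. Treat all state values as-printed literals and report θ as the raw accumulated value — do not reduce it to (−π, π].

a = (v'−v)/dt = (-0.304950)/0.15 = -2.0330
Δθ = θ'−θ = -0.304684;  (v·dt/L) = 16.5000·0.15/3.4 = 0.727941
tan δ = Δθ·L/(v·dt) = -0.418556  →  δ = -0.3964

δ = -0.3964, a = -2.0330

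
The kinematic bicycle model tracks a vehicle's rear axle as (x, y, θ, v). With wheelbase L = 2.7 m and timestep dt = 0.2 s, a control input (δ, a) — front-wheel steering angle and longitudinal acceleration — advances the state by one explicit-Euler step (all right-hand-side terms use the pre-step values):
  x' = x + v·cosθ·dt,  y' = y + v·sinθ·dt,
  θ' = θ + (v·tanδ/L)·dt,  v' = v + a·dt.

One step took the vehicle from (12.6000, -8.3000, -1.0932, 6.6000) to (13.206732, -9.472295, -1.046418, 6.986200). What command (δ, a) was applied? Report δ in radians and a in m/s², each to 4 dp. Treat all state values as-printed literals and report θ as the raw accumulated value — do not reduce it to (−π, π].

δ = 0.0954, a = 1.9310

a = (v'−v)/dt = (0.386200)/0.2 = 1.9310
Δθ = θ'−θ = 0.046782;  (v·dt/L) = 6.6000·0.2/2.7 = 0.488889
tan δ = Δθ·L/(v·dt) = 0.095690  →  δ = 0.0954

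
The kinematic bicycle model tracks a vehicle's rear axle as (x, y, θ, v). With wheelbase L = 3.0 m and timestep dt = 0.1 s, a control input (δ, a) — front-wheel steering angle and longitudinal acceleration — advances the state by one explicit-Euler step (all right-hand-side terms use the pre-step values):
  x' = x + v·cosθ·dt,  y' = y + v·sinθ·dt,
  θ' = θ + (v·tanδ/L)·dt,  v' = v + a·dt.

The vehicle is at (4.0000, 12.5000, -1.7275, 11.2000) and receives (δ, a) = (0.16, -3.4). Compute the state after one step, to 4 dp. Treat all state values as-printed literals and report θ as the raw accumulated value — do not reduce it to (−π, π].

x' = 4.0000 + 11.2000·cos(-1.7275)·0.1 = 3.8252
y' = 12.5000 + 11.2000·sin(-1.7275)·0.1 = 11.3937
θ' = -1.7275 + (11.2000/3.0)·tan(0.16)·0.1 = -1.6673
v' = 11.2000 − 3.4000·0.1 = 10.8600

(3.8252, 11.3937, -1.6673, 10.8600)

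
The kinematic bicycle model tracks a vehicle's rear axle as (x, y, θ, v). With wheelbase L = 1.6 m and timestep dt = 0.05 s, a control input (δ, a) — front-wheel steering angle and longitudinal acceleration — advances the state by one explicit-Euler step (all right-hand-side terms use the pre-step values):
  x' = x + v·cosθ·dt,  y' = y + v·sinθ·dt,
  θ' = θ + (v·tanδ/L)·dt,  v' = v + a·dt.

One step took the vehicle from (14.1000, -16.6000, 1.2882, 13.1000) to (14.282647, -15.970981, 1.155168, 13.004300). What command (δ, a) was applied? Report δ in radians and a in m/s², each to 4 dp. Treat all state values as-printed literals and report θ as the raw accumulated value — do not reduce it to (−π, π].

a = (v'−v)/dt = (-0.095700)/0.05 = -1.9140
Δθ = θ'−θ = -0.133032;  (v·dt/L) = 13.1000·0.05/1.6 = 0.409375
tan δ = Δθ·L/(v·dt) = -0.324964  →  δ = -0.3142

δ = -0.3142, a = -1.9140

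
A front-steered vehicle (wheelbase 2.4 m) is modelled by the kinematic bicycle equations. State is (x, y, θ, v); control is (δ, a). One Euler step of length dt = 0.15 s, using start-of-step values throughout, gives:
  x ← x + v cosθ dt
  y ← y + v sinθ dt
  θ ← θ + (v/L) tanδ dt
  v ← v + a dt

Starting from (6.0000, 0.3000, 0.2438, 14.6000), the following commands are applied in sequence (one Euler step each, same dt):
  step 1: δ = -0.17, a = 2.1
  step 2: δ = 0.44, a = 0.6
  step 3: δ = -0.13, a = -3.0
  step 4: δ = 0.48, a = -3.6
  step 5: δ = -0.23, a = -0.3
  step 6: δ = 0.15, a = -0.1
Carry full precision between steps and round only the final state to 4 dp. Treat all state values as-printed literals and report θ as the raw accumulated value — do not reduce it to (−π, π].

after step 1 (δ=-0.17, a=2.1): (8.125237, 0.828648, 0.087163, 14.915000)
after step 2 (δ=0.44, a=0.6): (10.353993, 1.023407, 0.526019, 15.005000)
after step 3 (δ=-0.13, a=-3.0): (12.300471, 2.153496, 0.403412, 14.555000)
after step 4 (δ=0.48, a=-3.6): (14.308465, 3.010550, 0.877005, 14.015000)
after step 5 (δ=-0.23, a=-0.3): (15.652763, 4.626817, 0.671910, 13.970000)
after step 6 (δ=0.15, a=-0.1): (17.292773, 5.931228, 0.803870, 13.955000)

(17.2928, 5.9312, 0.8039, 13.9550)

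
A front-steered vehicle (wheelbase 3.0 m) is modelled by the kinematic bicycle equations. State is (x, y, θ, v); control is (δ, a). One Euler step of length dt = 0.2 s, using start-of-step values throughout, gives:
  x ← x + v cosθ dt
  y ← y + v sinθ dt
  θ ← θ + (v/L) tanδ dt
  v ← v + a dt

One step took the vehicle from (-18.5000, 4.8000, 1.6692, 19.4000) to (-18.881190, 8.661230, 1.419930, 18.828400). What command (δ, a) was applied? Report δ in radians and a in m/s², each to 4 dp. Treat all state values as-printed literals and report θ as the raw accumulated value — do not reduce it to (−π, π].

a = (v'−v)/dt = (-0.571600)/0.2 = -2.8580
Δθ = θ'−θ = -0.249270;  (v·dt/L) = 19.4000·0.2/3.0 = 1.293333
tan δ = Δθ·L/(v·dt) = -0.192735  →  δ = -0.1904

δ = -0.1904, a = -2.8580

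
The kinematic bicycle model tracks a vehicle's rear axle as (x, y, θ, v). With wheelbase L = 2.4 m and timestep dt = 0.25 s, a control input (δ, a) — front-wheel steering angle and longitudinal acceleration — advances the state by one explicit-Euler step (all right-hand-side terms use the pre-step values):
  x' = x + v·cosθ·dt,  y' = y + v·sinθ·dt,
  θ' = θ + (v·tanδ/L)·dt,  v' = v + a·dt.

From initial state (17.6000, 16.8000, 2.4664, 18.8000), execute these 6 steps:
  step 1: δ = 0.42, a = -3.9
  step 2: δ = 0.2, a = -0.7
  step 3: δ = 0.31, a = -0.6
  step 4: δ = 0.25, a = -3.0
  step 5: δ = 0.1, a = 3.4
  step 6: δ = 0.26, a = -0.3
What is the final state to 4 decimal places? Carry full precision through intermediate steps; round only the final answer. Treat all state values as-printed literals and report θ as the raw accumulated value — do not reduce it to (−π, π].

after step 1 (δ=0.42, a=-3.9): (13.931243, 19.737724, 3.340938, 17.825000)
after step 2 (δ=0.2, a=-0.7): (9.563243, 18.855264, 3.717324, 17.650000)
after step 3 (δ=0.31, a=-0.6): (5.862063, 16.452885, 4.306259, 17.500000)
after step 4 (δ=0.25, a=-3.0): (4.133690, 12.433762, 4.771726, 16.750000)
after step 5 (δ=0.1, a=3.4): (4.382020, 8.253632, 4.946790, 17.600000)
after step 6 (δ=0.26, a=-0.3): (5.403964, 3.973955, 5.434496, 17.525000)

(5.4040, 3.9740, 5.4345, 17.5250)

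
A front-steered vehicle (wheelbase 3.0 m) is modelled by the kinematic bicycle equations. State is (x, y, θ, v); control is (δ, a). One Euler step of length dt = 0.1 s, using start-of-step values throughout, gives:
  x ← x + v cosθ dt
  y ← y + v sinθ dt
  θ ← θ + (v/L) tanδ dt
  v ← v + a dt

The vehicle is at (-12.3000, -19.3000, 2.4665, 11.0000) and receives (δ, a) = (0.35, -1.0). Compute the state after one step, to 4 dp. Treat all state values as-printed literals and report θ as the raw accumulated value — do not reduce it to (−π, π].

(-13.1587, -18.6125, 2.6003, 10.9000)

x' = -12.3000 + 11.0000·cos(2.4665)·0.1 = -13.1587
y' = -19.3000 + 11.0000·sin(2.4665)·0.1 = -18.6125
θ' = 2.4665 + (11.0000/3.0)·tan(0.35)·0.1 = 2.6003
v' = 11.0000 − 1.0000·0.1 = 10.9000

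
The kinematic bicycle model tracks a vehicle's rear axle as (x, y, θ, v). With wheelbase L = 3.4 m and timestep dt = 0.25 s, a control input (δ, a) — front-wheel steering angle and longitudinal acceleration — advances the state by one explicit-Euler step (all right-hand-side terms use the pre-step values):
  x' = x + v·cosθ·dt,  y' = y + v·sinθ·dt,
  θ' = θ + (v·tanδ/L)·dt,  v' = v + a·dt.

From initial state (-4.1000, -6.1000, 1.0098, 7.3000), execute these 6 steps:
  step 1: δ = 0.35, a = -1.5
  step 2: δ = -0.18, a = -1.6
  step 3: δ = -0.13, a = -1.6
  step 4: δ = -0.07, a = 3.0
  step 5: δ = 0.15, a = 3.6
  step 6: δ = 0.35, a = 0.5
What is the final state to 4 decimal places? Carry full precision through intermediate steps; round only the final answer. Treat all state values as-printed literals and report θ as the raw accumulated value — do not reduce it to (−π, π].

(0.7627, 3.0457, 1.3039, 7.9000)

after step 1 (δ=0.35, a=-1.5): (-3.129045, -4.554726, 1.205734, 6.925000)
after step 2 (δ=-0.18, a=-1.6): (-2.510977, -2.937563, 1.113077, 6.525000)
after step 3 (δ=-0.13, a=-1.6): (-1.790122, -1.474229, 1.050352, 6.125000)
after step 4 (δ=-0.07, a=3.0): (-1.028684, -0.145719, 1.018775, 6.875000)
after step 5 (δ=0.15, a=3.6): (-0.127355, 1.317738, 1.095176, 7.775000)
after step 6 (δ=0.35, a=0.5): (0.762669, 3.045749, 1.303859, 7.900000)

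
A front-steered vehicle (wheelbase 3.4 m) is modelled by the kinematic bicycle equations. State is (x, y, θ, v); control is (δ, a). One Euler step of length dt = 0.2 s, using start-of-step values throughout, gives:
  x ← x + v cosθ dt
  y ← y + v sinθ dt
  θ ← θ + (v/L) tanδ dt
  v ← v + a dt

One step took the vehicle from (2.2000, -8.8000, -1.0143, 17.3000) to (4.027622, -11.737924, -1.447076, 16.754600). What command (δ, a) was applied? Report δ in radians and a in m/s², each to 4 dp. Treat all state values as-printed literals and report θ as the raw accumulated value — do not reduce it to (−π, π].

δ = -0.4021, a = -2.7270

a = (v'−v)/dt = (-0.545400)/0.2 = -2.7270
Δθ = θ'−θ = -0.432776;  (v·dt/L) = 17.3000·0.2/3.4 = 1.017647
tan δ = Δθ·L/(v·dt) = -0.425271  →  δ = -0.4021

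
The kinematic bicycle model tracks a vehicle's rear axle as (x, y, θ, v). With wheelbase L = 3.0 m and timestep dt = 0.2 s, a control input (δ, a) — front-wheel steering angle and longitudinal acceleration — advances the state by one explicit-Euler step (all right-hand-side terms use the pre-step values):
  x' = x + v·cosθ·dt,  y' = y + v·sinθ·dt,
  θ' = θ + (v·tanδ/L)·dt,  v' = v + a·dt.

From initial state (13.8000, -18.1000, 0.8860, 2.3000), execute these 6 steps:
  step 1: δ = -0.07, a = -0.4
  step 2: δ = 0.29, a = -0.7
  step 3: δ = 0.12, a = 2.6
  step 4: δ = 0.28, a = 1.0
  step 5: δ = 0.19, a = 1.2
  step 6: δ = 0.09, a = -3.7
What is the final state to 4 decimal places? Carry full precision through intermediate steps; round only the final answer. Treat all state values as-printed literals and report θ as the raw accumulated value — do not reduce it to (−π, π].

after step 1 (δ=-0.07, a=-0.4): (14.090957, -17.743708, 0.875249, 2.220000)
after step 2 (δ=0.29, a=-0.7): (14.375475, -17.402848, 0.919414, 2.080000)
after step 3 (δ=0.12, a=2.6): (14.627690, -17.072025, 0.936135, 2.600000)
after step 4 (δ=0.28, a=1.0): (14.936000, -16.653284, 0.985977, 2.800000)
after step 5 (δ=0.19, a=1.2): (15.245148, -16.186349, 1.021877, 3.040000)
after step 6 (δ=0.09, a=-3.7): (15.562381, -15.667671, 1.040166, 2.300000)

(15.5624, -15.6677, 1.0402, 2.3000)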